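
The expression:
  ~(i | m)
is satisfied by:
  {i: False, m: False}


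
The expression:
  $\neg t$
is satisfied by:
  {t: False}


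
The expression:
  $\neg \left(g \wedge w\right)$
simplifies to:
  $\neg g \vee \neg w$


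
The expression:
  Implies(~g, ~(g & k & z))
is always true.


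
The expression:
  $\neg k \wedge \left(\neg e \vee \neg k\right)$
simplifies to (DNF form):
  $\neg k$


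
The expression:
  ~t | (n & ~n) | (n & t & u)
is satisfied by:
  {n: True, u: True, t: False}
  {n: True, u: False, t: False}
  {u: True, n: False, t: False}
  {n: False, u: False, t: False}
  {n: True, t: True, u: True}


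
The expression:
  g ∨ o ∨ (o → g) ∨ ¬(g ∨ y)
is always true.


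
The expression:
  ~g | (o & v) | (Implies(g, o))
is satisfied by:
  {o: True, g: False}
  {g: False, o: False}
  {g: True, o: True}


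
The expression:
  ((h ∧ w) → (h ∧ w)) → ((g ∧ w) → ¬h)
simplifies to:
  ¬g ∨ ¬h ∨ ¬w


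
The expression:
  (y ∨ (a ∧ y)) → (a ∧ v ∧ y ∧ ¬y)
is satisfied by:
  {y: False}


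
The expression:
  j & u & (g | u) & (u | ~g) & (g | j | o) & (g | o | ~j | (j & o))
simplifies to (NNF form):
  j & u & (g | o)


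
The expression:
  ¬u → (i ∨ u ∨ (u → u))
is always true.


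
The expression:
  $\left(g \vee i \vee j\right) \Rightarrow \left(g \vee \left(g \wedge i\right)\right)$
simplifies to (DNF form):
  $g \vee \left(\neg i \wedge \neg j\right)$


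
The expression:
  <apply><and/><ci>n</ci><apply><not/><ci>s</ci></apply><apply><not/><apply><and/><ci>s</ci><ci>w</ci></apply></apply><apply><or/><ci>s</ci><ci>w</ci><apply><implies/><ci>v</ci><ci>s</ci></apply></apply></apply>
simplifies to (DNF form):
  <apply><or/><apply><and/><ci>n</ci><ci>w</ci><apply><not/><ci>s</ci></apply></apply><apply><and/><ci>n</ci><apply><not/><ci>s</ci></apply><apply><not/><ci>v</ci></apply></apply></apply>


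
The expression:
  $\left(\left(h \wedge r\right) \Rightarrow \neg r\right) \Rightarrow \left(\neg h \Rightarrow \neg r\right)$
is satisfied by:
  {h: True, r: False}
  {r: False, h: False}
  {r: True, h: True}


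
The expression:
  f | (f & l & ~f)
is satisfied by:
  {f: True}


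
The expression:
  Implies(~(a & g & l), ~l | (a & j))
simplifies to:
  ~l | (a & g) | (a & j)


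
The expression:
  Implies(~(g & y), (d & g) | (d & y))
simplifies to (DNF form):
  (d & g) | (d & y) | (g & y)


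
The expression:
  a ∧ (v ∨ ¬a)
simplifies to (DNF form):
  a ∧ v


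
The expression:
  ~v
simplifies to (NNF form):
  ~v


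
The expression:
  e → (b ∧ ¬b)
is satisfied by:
  {e: False}


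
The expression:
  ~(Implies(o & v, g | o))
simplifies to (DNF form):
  False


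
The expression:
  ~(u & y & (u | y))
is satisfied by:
  {u: False, y: False}
  {y: True, u: False}
  {u: True, y: False}


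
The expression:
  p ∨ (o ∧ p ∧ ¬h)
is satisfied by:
  {p: True}


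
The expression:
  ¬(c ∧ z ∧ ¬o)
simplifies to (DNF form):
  o ∨ ¬c ∨ ¬z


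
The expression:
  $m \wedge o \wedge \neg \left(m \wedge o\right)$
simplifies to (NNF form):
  $\text{False}$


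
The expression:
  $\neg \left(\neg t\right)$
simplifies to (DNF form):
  $t$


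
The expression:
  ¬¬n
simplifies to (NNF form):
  n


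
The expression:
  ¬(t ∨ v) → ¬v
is always true.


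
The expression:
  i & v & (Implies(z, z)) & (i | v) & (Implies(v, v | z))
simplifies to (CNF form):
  i & v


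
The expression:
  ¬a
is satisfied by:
  {a: False}


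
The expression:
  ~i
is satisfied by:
  {i: False}


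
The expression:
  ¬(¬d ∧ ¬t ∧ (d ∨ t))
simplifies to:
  True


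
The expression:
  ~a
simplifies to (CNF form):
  ~a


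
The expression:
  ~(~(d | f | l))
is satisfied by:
  {d: True, l: True, f: True}
  {d: True, l: True, f: False}
  {d: True, f: True, l: False}
  {d: True, f: False, l: False}
  {l: True, f: True, d: False}
  {l: True, f: False, d: False}
  {f: True, l: False, d: False}


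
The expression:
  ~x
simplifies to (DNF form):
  ~x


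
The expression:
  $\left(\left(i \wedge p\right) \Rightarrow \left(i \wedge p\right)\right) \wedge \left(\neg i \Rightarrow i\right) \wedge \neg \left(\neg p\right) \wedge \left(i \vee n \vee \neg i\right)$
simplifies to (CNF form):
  $i \wedge p$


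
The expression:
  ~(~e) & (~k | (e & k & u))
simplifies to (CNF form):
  e & (u | ~k)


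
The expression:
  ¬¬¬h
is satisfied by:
  {h: False}


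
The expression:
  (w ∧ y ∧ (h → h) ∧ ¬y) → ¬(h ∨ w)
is always true.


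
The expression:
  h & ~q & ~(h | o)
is never true.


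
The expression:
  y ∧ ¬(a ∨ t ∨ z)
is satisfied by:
  {y: True, z: False, t: False, a: False}


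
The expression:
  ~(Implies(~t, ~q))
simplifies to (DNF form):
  q & ~t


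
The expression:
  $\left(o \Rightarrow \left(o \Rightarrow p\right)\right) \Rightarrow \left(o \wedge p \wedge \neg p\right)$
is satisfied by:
  {o: True, p: False}


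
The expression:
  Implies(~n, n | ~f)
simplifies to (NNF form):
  n | ~f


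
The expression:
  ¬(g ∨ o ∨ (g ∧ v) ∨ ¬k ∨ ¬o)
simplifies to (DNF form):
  False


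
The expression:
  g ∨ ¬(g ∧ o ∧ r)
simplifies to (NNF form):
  True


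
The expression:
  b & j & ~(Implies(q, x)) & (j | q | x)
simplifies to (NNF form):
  b & j & q & ~x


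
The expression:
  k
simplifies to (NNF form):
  k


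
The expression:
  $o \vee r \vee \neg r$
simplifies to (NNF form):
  $\text{True}$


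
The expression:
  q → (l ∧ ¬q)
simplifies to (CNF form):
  ¬q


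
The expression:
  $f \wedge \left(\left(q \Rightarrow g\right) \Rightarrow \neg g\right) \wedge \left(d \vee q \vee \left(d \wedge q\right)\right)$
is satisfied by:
  {f: True, d: True, q: True, g: False}
  {f: True, d: True, g: False, q: False}
  {f: True, q: True, g: False, d: False}


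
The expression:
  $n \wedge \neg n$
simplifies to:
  $\text{False}$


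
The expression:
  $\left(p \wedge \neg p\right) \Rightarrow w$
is always true.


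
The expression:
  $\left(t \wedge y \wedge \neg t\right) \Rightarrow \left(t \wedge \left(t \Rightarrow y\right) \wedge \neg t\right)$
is always true.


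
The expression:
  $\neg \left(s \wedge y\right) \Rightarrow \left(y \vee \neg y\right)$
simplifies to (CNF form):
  $\text{True}$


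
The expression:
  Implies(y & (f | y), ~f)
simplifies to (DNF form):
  ~f | ~y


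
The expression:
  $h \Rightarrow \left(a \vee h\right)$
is always true.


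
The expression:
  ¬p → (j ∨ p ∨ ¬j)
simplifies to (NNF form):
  True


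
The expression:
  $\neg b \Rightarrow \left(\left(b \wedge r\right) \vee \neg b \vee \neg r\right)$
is always true.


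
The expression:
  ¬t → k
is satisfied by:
  {k: True, t: True}
  {k: True, t: False}
  {t: True, k: False}


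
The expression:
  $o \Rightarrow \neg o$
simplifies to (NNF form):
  $\neg o$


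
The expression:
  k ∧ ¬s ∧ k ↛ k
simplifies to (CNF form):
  False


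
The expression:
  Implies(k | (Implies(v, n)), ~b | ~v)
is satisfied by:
  {n: False, k: False, b: False, v: False}
  {k: True, v: False, n: False, b: False}
  {n: True, v: False, k: False, b: False}
  {k: True, n: True, v: False, b: False}
  {v: True, n: False, k: False, b: False}
  {v: True, k: True, n: False, b: False}
  {v: True, n: True, k: False, b: False}
  {v: True, k: True, n: True, b: False}
  {b: True, v: False, n: False, k: False}
  {b: True, k: True, v: False, n: False}
  {b: True, n: True, v: False, k: False}
  {b: True, k: True, n: True, v: False}
  {b: True, v: True, n: False, k: False}


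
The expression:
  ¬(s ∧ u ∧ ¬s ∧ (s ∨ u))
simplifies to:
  True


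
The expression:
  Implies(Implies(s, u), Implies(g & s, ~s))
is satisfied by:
  {s: False, u: False, g: False}
  {g: True, s: False, u: False}
  {u: True, s: False, g: False}
  {g: True, u: True, s: False}
  {s: True, g: False, u: False}
  {g: True, s: True, u: False}
  {u: True, s: True, g: False}


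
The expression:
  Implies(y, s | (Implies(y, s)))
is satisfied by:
  {s: True, y: False}
  {y: False, s: False}
  {y: True, s: True}


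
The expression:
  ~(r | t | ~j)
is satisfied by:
  {j: True, r: False, t: False}


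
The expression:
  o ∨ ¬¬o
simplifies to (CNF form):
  o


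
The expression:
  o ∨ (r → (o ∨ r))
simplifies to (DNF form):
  True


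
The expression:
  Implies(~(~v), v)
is always true.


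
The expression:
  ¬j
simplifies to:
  ¬j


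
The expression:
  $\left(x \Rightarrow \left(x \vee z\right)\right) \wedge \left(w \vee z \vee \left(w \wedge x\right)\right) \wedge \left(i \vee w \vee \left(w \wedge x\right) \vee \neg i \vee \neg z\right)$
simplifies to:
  $w \vee z$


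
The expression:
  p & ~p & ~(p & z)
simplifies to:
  False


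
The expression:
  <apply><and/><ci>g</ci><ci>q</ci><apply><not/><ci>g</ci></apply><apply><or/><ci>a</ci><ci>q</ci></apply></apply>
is never true.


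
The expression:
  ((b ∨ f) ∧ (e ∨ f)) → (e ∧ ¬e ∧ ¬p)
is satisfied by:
  {f: False, e: False, b: False}
  {b: True, f: False, e: False}
  {e: True, f: False, b: False}


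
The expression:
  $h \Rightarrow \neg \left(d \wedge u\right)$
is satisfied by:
  {u: False, d: False, h: False}
  {h: True, u: False, d: False}
  {d: True, u: False, h: False}
  {h: True, d: True, u: False}
  {u: True, h: False, d: False}
  {h: True, u: True, d: False}
  {d: True, u: True, h: False}


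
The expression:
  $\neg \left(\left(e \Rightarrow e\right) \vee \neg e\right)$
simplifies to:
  $\text{False}$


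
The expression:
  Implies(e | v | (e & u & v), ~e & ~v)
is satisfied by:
  {v: False, e: False}


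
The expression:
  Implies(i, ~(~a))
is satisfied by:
  {a: True, i: False}
  {i: False, a: False}
  {i: True, a: True}


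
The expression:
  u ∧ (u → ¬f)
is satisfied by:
  {u: True, f: False}


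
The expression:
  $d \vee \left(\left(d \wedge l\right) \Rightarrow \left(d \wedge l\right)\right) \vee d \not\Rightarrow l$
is always true.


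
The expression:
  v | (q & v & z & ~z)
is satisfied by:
  {v: True}


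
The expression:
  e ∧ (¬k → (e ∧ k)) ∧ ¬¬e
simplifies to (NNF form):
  e ∧ k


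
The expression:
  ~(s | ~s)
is never true.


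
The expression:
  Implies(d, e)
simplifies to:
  e | ~d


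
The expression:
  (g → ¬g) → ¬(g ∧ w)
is always true.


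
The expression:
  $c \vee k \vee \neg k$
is always true.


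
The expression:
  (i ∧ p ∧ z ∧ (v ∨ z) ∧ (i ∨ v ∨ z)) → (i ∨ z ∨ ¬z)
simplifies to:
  True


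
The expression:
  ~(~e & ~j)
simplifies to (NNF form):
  e | j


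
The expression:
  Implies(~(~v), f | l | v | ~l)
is always true.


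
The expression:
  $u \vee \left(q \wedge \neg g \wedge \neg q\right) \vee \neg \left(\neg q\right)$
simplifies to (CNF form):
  $q \vee u$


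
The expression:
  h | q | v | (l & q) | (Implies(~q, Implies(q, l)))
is always true.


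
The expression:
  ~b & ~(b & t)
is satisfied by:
  {b: False}


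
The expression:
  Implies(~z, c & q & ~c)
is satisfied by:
  {z: True}


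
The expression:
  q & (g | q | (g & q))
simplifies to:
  q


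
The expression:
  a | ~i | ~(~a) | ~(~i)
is always true.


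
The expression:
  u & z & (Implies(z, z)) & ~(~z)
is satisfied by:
  {z: True, u: True}


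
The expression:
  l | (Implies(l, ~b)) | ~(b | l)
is always true.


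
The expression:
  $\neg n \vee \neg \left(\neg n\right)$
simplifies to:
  $\text{True}$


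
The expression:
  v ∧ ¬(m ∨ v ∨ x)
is never true.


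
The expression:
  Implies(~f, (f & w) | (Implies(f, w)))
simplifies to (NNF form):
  True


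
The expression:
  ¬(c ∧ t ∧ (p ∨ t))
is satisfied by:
  {c: False, t: False}
  {t: True, c: False}
  {c: True, t: False}


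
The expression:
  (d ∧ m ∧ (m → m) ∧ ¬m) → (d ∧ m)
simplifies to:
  True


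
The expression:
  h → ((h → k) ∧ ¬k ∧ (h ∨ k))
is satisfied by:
  {h: False}


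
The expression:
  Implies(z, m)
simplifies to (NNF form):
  m | ~z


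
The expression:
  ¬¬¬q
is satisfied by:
  {q: False}


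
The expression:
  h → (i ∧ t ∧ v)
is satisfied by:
  {v: True, t: True, i: True, h: False}
  {v: True, t: True, i: False, h: False}
  {v: True, i: True, t: False, h: False}
  {v: True, i: False, t: False, h: False}
  {t: True, i: True, v: False, h: False}
  {t: True, v: False, i: False, h: False}
  {t: False, i: True, v: False, h: False}
  {t: False, v: False, i: False, h: False}
  {v: True, h: True, t: True, i: True}


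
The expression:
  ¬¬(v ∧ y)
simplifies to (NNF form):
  v ∧ y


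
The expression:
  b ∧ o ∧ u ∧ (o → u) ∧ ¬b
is never true.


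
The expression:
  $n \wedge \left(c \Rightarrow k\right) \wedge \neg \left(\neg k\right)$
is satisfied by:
  {n: True, k: True}


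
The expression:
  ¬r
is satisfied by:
  {r: False}


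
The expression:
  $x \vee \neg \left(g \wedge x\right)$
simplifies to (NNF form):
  $\text{True}$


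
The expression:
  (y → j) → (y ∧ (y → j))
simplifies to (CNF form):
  y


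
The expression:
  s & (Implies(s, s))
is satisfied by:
  {s: True}


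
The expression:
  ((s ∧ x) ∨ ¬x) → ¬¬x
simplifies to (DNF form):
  x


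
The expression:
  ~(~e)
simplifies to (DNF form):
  e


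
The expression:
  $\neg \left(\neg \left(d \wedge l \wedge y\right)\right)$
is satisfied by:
  {d: True, y: True, l: True}


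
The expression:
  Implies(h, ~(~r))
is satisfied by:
  {r: True, h: False}
  {h: False, r: False}
  {h: True, r: True}


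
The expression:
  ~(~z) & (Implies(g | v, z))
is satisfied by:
  {z: True}


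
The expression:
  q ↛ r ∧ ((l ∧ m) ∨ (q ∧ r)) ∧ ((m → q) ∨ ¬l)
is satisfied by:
  {m: True, q: True, l: True, r: False}


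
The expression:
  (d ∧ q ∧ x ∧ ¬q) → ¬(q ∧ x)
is always true.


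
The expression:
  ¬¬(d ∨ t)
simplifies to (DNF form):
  d ∨ t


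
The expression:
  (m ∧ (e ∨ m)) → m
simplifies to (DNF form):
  True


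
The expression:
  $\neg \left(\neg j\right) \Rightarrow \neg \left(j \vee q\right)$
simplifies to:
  $\neg j$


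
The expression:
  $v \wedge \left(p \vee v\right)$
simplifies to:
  $v$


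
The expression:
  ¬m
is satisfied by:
  {m: False}


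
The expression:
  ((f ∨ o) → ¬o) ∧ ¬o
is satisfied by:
  {o: False}


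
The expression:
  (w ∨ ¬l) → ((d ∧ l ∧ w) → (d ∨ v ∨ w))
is always true.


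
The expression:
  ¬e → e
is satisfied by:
  {e: True}


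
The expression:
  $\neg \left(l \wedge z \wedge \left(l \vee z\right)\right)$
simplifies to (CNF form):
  $\neg l \vee \neg z$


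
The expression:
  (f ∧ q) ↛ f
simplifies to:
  False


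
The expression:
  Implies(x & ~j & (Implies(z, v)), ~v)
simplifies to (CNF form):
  j | ~v | ~x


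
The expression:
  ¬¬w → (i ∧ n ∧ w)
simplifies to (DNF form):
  (i ∧ n) ∨ ¬w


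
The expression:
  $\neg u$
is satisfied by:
  {u: False}


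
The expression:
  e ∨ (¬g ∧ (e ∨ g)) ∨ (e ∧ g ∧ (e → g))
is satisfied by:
  {e: True}


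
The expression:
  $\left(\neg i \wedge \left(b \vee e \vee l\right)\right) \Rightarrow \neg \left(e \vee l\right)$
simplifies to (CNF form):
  $\left(i \vee \neg e\right) \wedge \left(i \vee \neg l\right)$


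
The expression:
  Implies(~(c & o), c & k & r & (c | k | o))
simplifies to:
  c & (k | o) & (o | r)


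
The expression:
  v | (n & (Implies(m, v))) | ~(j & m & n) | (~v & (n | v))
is always true.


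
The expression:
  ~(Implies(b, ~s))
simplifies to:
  b & s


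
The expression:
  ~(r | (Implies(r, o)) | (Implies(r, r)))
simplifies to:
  False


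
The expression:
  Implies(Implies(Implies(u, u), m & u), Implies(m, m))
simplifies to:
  True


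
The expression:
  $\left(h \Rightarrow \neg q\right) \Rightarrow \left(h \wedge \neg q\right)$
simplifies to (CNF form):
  $h$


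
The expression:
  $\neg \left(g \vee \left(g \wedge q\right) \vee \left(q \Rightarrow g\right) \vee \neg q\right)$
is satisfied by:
  {q: True, g: False}


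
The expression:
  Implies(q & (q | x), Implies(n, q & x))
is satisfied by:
  {x: True, q: False, n: False}
  {q: False, n: False, x: False}
  {x: True, n: True, q: False}
  {n: True, q: False, x: False}
  {x: True, q: True, n: False}
  {q: True, x: False, n: False}
  {x: True, n: True, q: True}


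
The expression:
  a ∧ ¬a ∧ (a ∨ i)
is never true.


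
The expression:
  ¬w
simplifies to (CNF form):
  ¬w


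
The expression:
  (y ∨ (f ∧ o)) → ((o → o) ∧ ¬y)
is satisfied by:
  {y: False}


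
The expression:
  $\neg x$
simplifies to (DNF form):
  $\neg x$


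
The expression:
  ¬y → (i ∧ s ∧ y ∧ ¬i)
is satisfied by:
  {y: True}


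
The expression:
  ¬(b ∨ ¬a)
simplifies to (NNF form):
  a ∧ ¬b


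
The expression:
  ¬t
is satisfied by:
  {t: False}


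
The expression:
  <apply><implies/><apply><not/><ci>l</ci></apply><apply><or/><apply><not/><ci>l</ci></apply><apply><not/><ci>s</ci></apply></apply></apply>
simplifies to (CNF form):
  <true/>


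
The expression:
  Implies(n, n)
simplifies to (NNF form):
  True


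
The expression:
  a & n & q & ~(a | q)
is never true.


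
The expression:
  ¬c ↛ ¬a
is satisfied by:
  {a: True, c: False}


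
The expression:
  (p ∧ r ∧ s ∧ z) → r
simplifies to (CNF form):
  True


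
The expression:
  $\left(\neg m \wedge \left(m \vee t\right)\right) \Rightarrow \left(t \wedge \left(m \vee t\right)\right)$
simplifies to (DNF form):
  $\text{True}$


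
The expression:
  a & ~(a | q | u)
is never true.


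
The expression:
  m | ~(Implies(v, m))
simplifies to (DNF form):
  m | v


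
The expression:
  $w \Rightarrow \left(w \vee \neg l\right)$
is always true.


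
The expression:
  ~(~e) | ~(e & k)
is always true.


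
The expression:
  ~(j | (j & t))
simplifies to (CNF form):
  ~j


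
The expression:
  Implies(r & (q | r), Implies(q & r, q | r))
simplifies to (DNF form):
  True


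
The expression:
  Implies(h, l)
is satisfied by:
  {l: True, h: False}
  {h: False, l: False}
  {h: True, l: True}


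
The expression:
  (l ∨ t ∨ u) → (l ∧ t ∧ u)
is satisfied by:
  {u: False, t: False, l: False}
  {t: True, l: True, u: True}


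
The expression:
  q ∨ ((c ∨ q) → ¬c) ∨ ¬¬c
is always true.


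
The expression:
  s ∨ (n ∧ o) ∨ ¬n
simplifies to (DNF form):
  o ∨ s ∨ ¬n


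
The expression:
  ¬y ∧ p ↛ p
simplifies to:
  False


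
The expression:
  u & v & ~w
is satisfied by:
  {u: True, v: True, w: False}


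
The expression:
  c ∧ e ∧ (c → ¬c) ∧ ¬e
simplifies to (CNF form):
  False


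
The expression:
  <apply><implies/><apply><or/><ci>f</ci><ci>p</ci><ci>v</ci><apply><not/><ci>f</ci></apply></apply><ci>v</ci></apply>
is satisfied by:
  {v: True}


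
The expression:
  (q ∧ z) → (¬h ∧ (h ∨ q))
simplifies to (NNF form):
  ¬h ∨ ¬q ∨ ¬z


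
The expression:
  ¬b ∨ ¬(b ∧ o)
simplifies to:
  ¬b ∨ ¬o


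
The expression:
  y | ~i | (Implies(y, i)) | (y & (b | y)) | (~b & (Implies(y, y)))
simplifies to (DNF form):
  True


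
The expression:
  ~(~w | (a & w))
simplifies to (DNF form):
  w & ~a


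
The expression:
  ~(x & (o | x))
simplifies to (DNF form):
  ~x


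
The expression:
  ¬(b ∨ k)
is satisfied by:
  {k: False, b: False}


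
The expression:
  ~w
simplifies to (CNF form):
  ~w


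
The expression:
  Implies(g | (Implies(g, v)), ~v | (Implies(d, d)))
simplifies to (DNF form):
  True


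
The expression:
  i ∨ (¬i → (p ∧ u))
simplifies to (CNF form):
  (i ∨ p) ∧ (i ∨ u)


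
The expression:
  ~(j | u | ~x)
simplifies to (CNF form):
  x & ~j & ~u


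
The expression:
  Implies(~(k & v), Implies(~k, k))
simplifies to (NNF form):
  k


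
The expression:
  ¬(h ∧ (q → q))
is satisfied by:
  {h: False}


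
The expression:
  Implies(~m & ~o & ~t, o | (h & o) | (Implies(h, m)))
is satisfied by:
  {t: True, m: True, o: True, h: False}
  {t: True, m: True, o: False, h: False}
  {t: True, o: True, m: False, h: False}
  {t: True, o: False, m: False, h: False}
  {m: True, o: True, t: False, h: False}
  {m: True, o: False, t: False, h: False}
  {o: True, t: False, m: False, h: False}
  {o: False, t: False, m: False, h: False}
  {h: True, t: True, m: True, o: True}
  {h: True, t: True, m: True, o: False}
  {h: True, t: True, o: True, m: False}
  {h: True, t: True, o: False, m: False}
  {h: True, m: True, o: True, t: False}
  {h: True, m: True, o: False, t: False}
  {h: True, o: True, m: False, t: False}


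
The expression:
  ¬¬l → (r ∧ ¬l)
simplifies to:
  ¬l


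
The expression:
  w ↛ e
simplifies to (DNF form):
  w ∧ ¬e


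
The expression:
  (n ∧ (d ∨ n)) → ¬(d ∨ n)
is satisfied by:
  {n: False}


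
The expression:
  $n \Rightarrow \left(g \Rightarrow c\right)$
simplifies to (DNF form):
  $c \vee \neg g \vee \neg n$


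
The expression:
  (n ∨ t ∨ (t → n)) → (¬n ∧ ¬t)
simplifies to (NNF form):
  ¬n ∧ ¬t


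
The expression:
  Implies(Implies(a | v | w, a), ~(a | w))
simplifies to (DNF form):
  ~a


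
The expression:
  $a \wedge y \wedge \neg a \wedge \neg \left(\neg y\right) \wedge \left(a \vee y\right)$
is never true.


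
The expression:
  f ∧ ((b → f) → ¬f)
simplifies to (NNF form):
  False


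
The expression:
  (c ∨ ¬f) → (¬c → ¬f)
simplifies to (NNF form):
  True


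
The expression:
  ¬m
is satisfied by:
  {m: False}


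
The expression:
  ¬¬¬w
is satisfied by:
  {w: False}


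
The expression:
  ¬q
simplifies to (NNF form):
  ¬q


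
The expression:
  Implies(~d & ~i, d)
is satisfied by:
  {i: True, d: True}
  {i: True, d: False}
  {d: True, i: False}


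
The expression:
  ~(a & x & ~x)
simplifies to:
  True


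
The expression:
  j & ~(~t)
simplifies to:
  j & t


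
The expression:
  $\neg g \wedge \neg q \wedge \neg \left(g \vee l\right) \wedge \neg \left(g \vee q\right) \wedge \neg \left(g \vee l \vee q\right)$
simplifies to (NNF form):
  $\neg g \wedge \neg l \wedge \neg q$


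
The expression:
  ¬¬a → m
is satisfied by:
  {m: True, a: False}
  {a: False, m: False}
  {a: True, m: True}


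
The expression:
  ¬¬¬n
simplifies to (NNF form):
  ¬n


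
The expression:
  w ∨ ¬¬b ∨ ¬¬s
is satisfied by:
  {s: True, b: True, w: True}
  {s: True, b: True, w: False}
  {s: True, w: True, b: False}
  {s: True, w: False, b: False}
  {b: True, w: True, s: False}
  {b: True, w: False, s: False}
  {w: True, b: False, s: False}


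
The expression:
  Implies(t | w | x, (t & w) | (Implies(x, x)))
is always true.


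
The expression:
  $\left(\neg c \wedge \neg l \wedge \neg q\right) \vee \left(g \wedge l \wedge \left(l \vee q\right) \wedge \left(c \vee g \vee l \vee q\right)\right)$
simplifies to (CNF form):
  $\left(g \vee \neg l\right) \wedge \left(l \vee \neg c\right) \wedge \left(l \vee \neg q\right)$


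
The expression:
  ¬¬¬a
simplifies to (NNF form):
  ¬a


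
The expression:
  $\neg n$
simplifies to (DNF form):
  $\neg n$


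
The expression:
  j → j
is always true.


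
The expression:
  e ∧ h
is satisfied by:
  {h: True, e: True}


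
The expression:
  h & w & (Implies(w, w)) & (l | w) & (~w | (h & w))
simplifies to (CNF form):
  h & w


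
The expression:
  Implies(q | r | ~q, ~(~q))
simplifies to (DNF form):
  q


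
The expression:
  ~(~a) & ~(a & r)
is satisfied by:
  {a: True, r: False}


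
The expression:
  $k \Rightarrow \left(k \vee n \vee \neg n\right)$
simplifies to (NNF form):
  $\text{True}$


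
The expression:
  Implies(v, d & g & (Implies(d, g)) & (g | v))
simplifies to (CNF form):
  (d | ~v) & (g | ~v)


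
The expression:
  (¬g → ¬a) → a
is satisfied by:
  {a: True}


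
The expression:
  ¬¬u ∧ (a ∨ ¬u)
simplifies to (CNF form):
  a ∧ u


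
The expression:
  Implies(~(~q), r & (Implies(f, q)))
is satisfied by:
  {r: True, q: False}
  {q: False, r: False}
  {q: True, r: True}


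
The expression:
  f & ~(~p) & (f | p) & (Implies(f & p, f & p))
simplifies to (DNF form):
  f & p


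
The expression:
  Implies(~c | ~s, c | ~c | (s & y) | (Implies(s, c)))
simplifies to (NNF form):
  True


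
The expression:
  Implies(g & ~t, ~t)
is always true.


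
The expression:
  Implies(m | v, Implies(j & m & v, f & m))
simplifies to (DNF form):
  f | ~j | ~m | ~v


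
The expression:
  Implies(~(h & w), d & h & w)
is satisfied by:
  {h: True, w: True}


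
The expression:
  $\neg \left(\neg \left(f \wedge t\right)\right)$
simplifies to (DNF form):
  $f \wedge t$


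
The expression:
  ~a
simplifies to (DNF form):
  ~a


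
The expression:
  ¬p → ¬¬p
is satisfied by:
  {p: True}


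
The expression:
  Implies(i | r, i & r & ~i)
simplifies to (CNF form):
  ~i & ~r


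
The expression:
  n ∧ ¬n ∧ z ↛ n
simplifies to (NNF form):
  False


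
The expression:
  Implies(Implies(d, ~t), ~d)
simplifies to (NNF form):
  t | ~d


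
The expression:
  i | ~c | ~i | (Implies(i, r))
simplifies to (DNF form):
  True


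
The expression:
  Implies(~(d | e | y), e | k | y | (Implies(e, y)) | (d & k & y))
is always true.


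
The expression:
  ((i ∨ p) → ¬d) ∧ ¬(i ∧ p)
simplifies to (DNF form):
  (¬d ∧ ¬i) ∨ (¬d ∧ ¬p) ∨ (¬i ∧ ¬p)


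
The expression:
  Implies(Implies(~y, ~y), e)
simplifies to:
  e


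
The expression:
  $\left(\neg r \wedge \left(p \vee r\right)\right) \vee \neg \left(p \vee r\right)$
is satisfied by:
  {r: False}


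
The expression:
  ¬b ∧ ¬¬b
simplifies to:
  False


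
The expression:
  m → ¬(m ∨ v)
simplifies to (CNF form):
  ¬m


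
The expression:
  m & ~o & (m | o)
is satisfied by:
  {m: True, o: False}


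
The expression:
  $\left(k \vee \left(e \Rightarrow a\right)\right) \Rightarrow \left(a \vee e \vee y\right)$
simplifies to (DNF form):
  $a \vee e \vee y$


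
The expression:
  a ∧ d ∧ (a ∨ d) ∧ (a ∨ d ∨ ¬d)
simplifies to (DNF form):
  a ∧ d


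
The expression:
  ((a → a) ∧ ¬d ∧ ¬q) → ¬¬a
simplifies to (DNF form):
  a ∨ d ∨ q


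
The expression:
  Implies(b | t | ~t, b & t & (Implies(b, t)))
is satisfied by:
  {t: True, b: True}


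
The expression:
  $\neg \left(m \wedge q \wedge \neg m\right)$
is always true.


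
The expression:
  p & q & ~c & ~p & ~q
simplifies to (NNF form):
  False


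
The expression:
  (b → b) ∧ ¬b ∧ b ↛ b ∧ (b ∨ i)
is never true.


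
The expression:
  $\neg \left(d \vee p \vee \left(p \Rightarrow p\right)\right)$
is never true.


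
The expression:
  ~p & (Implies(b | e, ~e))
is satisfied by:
  {e: False, p: False}


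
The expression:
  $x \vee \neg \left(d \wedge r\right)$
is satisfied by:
  {x: True, d: False, r: False}
  {d: False, r: False, x: False}
  {r: True, x: True, d: False}
  {r: True, d: False, x: False}
  {x: True, d: True, r: False}
  {d: True, x: False, r: False}
  {r: True, d: True, x: True}


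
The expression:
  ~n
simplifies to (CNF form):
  ~n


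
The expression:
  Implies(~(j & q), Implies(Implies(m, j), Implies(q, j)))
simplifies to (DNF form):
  j | m | ~q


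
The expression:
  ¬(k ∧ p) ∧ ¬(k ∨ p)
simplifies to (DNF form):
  ¬k ∧ ¬p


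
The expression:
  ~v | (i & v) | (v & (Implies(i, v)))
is always true.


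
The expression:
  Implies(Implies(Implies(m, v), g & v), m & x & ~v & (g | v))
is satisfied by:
  {x: True, g: False, m: False, v: False}
  {x: False, g: False, m: False, v: False}
  {x: True, g: True, m: False, v: False}
  {g: True, x: False, m: False, v: False}
  {x: True, m: True, g: True, v: False}
  {v: True, x: True, g: False, m: False}
  {v: True, x: False, g: False, m: False}
  {v: True, x: True, m: True, g: False}
  {v: True, m: True, x: False, g: False}


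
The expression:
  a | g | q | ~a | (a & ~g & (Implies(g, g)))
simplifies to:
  True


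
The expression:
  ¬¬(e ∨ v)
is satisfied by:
  {v: True, e: True}
  {v: True, e: False}
  {e: True, v: False}


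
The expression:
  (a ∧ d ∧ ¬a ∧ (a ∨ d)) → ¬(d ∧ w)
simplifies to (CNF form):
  True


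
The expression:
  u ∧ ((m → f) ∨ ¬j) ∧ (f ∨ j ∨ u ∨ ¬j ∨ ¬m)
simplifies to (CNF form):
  u ∧ (f ∨ ¬j ∨ ¬m)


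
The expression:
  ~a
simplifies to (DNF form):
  ~a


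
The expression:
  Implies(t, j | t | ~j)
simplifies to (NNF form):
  True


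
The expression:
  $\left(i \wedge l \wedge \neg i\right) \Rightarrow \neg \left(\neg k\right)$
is always true.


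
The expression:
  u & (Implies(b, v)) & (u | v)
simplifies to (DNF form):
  (u & v) | (u & ~b)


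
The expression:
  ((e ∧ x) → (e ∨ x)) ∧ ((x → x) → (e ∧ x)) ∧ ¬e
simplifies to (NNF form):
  False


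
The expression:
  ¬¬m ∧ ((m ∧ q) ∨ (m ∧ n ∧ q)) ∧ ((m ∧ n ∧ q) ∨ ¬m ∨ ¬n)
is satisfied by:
  {m: True, q: True}


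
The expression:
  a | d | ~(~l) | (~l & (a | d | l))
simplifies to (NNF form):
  a | d | l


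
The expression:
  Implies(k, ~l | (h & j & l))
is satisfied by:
  {j: True, h: True, l: False, k: False}
  {j: True, h: False, l: False, k: False}
  {h: True, j: False, l: False, k: False}
  {j: False, h: False, l: False, k: False}
  {j: True, k: True, h: True, l: False}
  {j: True, k: True, h: False, l: False}
  {k: True, h: True, j: False, l: False}
  {k: True, j: False, h: False, l: False}
  {j: True, l: True, h: True, k: False}
  {j: True, l: True, h: False, k: False}
  {l: True, h: True, j: False, k: False}
  {l: True, j: False, h: False, k: False}
  {j: True, k: True, l: True, h: True}


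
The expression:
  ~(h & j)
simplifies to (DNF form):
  ~h | ~j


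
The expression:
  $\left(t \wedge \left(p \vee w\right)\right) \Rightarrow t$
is always true.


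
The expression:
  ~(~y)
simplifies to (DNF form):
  y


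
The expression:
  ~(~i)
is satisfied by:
  {i: True}


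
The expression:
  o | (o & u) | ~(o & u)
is always true.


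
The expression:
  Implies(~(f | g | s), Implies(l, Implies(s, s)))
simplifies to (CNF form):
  True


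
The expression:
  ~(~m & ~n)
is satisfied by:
  {n: True, m: True}
  {n: True, m: False}
  {m: True, n: False}


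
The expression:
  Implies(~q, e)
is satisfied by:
  {q: True, e: True}
  {q: True, e: False}
  {e: True, q: False}


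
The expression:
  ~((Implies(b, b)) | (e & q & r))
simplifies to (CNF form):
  False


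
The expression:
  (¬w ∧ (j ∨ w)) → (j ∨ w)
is always true.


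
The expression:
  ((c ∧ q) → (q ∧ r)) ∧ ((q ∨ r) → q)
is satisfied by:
  {c: False, r: False, q: False}
  {q: True, c: False, r: False}
  {c: True, q: False, r: False}
  {r: True, q: True, c: False}
  {r: True, q: True, c: True}


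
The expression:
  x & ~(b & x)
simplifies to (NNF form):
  x & ~b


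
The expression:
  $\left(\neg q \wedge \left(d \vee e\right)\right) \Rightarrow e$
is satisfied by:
  {q: True, e: True, d: False}
  {q: True, e: False, d: False}
  {e: True, q: False, d: False}
  {q: False, e: False, d: False}
  {d: True, q: True, e: True}
  {d: True, q: True, e: False}
  {d: True, e: True, q: False}


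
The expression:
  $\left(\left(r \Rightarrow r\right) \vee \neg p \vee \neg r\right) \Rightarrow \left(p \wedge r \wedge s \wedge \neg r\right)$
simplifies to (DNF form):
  $\text{False}$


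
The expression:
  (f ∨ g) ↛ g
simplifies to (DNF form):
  f ∧ ¬g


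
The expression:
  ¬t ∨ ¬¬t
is always true.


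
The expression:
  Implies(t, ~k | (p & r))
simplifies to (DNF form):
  ~k | ~t | (p & r)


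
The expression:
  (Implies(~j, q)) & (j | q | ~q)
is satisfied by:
  {q: True, j: True}
  {q: True, j: False}
  {j: True, q: False}


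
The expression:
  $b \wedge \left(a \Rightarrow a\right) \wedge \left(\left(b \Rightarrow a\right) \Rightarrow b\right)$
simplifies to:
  $b$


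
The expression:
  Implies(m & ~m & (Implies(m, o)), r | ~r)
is always true.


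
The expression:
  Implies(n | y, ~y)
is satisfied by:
  {y: False}


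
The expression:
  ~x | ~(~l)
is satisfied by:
  {l: True, x: False}
  {x: False, l: False}
  {x: True, l: True}


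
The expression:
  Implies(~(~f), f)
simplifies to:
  True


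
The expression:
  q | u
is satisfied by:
  {q: True, u: True}
  {q: True, u: False}
  {u: True, q: False}


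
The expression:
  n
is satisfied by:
  {n: True}


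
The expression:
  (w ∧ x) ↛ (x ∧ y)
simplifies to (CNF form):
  w ∧ x ∧ ¬y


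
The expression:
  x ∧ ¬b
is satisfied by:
  {x: True, b: False}


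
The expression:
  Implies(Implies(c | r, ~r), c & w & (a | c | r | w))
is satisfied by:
  {r: True, w: True, c: True}
  {r: True, w: True, c: False}
  {r: True, c: True, w: False}
  {r: True, c: False, w: False}
  {w: True, c: True, r: False}


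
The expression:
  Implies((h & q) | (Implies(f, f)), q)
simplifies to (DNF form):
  q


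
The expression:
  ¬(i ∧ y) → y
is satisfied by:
  {y: True}


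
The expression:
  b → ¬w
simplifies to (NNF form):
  ¬b ∨ ¬w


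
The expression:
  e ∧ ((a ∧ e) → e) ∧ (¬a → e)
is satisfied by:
  {e: True}


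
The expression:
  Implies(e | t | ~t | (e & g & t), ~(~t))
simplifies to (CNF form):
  t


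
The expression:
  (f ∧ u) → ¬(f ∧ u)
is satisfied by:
  {u: False, f: False}
  {f: True, u: False}
  {u: True, f: False}


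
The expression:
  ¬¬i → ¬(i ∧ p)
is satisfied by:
  {p: False, i: False}
  {i: True, p: False}
  {p: True, i: False}


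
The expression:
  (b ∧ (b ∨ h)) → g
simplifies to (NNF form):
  g ∨ ¬b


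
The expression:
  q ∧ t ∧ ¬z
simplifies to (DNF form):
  q ∧ t ∧ ¬z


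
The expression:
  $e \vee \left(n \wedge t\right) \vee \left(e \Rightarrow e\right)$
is always true.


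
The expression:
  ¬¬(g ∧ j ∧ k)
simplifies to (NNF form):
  g ∧ j ∧ k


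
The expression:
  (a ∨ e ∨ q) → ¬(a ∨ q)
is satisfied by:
  {q: False, a: False}


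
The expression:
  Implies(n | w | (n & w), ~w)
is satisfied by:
  {w: False}


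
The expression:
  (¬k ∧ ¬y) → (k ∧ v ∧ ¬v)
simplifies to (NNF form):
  k ∨ y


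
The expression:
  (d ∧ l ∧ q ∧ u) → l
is always true.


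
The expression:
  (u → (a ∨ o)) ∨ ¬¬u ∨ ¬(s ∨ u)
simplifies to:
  True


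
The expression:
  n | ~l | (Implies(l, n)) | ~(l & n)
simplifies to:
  True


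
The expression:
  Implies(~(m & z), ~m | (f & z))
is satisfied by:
  {z: True, m: False}
  {m: False, z: False}
  {m: True, z: True}


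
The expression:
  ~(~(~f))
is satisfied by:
  {f: False}


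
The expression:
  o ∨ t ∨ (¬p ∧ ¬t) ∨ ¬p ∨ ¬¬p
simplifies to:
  True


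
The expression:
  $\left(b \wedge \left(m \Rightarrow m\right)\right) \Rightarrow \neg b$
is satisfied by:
  {b: False}


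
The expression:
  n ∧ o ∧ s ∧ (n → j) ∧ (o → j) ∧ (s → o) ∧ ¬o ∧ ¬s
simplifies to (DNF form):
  False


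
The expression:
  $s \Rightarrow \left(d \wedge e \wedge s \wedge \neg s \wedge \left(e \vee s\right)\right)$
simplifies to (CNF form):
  $\neg s$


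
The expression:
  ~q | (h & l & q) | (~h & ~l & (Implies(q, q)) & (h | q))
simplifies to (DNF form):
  ~q | (h & l) | (~h & ~l)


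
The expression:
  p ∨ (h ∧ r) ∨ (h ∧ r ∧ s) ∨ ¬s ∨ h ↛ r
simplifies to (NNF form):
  h ∨ p ∨ ¬s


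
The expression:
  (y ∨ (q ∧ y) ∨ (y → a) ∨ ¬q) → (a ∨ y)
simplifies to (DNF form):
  a ∨ y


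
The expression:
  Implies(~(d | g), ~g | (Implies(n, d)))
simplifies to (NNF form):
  True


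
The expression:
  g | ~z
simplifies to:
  g | ~z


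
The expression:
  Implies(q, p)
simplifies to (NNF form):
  p | ~q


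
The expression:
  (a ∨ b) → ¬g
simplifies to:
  (¬a ∧ ¬b) ∨ ¬g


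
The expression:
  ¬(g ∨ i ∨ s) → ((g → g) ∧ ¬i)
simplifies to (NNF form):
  True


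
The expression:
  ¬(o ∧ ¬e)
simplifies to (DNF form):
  e ∨ ¬o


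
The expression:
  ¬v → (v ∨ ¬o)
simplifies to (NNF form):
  v ∨ ¬o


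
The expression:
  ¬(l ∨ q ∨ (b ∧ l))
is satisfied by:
  {q: False, l: False}


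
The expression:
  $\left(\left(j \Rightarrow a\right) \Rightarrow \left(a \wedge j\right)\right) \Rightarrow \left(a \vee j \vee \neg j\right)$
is always true.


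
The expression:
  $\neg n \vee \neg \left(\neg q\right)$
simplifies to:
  $q \vee \neg n$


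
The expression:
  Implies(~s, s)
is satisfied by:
  {s: True}


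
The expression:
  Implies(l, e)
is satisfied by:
  {e: True, l: False}
  {l: False, e: False}
  {l: True, e: True}


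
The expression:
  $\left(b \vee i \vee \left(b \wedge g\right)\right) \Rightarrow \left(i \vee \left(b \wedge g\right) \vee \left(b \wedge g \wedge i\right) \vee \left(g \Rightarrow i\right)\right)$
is always true.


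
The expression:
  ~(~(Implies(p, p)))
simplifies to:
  True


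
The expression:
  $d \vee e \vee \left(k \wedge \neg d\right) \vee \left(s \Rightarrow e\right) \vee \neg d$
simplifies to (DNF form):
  $\text{True}$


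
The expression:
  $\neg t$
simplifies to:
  $\neg t$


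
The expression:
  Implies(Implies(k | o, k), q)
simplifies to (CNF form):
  (o | q) & (q | ~k)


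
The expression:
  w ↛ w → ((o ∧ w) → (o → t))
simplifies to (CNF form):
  True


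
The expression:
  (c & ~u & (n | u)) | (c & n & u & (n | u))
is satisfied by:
  {c: True, n: True}
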